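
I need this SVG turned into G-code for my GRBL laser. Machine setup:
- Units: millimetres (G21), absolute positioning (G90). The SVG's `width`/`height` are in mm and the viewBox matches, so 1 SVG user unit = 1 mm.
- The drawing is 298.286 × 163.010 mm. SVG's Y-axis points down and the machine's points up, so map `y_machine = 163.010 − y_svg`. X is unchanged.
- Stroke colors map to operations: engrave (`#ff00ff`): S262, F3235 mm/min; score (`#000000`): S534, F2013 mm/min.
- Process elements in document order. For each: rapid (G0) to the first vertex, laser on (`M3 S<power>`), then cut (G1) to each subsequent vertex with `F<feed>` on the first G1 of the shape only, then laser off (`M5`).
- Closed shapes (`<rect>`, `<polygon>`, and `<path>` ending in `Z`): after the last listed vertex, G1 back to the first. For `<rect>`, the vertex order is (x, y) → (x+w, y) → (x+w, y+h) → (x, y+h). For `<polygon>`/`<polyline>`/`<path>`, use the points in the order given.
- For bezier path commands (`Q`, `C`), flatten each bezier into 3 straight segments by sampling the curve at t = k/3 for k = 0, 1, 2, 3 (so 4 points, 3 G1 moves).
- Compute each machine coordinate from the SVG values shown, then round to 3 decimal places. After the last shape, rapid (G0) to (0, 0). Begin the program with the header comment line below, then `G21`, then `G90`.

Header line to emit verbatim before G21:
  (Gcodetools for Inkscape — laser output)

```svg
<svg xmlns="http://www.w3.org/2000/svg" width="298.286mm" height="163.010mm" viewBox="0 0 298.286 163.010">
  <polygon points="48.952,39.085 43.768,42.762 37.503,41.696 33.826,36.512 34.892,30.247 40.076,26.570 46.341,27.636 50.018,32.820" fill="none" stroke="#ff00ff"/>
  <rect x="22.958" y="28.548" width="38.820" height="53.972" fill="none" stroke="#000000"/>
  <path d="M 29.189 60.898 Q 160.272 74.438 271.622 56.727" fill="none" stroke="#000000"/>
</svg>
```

(Gcodetools for Inkscape — laser output)
G21
G90
G0 X48.952 Y123.925
M3 S262
G1 X43.768 Y120.248 F3235
G1 X37.503 Y121.314
G1 X33.826 Y126.498
G1 X34.892 Y132.763
G1 X40.076 Y136.440
G1 X46.341 Y135.374
G1 X50.018 Y130.190
G1 X48.952 Y123.925
M5
G0 X22.958 Y134.462
M3 S534
G1 X61.778 Y134.462 F2013
G1 X61.778 Y80.490
G1 X22.958 Y80.490
G1 X22.958 Y134.462
M5
G0 X29.189 Y102.112
M3 S534
G1 X114.385 Y96.558 F2013
G1 X195.196 Y97.948
G1 X271.622 Y106.283
M5
G0 X0.000 Y0.000

viewBox `0 0 298.286 163.010` with mm width/height → 1 unit = 1 mm. Flip: y_m = 163.010 − y_svg.

**Shape 1** — `<polygon>` regular polygon, stroke `#ff00ff` → engrave (S262, F3235). Machine vertices: (48.952,123.925) → (43.768,120.248) → (37.503,121.314) → (33.826,126.498) → (34.892,132.763) → (40.076,136.440) → (46.341,135.374) → (50.018,130.190) → (48.952,123.925). Closed: final G1 returns to the first vertex.

**Shape 2** — `<rect>` rectangle, stroke `#000000` → score (S534, F2013). Machine vertices: (22.958,134.462) → (61.778,134.462) → (61.778,80.490) → (22.958,80.490) → (22.958,134.462). Closed: final G1 returns to the first vertex.

**Shape 3** — `<path>` quadratic bezier, stroke `#000000` → score (S534, F2013). Control points (SVG): P0=(29.189,60.898), P1=(160.272,74.438), P2=(271.622,56.727); sampled at t=k/3. Machine vertices: (29.189,102.112) → (114.385,96.558) → (195.196,97.948) → (271.622,106.283). Open path.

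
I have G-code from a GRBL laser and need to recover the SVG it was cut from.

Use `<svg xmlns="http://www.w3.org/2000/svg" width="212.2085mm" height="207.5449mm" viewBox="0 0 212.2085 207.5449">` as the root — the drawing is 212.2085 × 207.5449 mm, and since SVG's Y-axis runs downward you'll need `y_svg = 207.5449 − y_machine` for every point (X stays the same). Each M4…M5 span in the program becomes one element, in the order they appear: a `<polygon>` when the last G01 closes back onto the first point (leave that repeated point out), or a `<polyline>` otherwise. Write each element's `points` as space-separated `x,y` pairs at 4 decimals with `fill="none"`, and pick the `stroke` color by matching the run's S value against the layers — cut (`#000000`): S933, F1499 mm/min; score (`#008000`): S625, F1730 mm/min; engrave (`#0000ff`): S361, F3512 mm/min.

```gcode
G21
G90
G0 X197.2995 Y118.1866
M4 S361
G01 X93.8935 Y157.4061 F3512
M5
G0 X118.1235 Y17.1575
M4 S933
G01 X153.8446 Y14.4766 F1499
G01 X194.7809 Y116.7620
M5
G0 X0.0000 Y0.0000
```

<svg xmlns="http://www.w3.org/2000/svg" width="212.2085mm" height="207.5449mm" viewBox="0 0 212.2085 207.5449">
  <polyline points="197.2995,89.3583 93.8935,50.1388" fill="none" stroke="#0000ff"/>
  <polyline points="118.1235,190.3874 153.8446,193.0683 194.7809,90.7829" fill="none" stroke="#000000"/>
</svg>

Each laser-on run becomes one SVG element. Flip Y back into SVG space with y_svg = 207.5449 − y_machine.

Run 1: S361 ⇒ engrave layer `#0000ff`. The run is open, so emit a `<polyline>` with points (Y-flipped): 197.2995,89.3583 93.8935,50.1388.

Run 2: the run's S933 means `#000000` (cut). The run is open, so emit a `<polyline>` with points (Y-flipped): 118.1235,190.3874 153.8446,193.0683 194.7809,90.7829.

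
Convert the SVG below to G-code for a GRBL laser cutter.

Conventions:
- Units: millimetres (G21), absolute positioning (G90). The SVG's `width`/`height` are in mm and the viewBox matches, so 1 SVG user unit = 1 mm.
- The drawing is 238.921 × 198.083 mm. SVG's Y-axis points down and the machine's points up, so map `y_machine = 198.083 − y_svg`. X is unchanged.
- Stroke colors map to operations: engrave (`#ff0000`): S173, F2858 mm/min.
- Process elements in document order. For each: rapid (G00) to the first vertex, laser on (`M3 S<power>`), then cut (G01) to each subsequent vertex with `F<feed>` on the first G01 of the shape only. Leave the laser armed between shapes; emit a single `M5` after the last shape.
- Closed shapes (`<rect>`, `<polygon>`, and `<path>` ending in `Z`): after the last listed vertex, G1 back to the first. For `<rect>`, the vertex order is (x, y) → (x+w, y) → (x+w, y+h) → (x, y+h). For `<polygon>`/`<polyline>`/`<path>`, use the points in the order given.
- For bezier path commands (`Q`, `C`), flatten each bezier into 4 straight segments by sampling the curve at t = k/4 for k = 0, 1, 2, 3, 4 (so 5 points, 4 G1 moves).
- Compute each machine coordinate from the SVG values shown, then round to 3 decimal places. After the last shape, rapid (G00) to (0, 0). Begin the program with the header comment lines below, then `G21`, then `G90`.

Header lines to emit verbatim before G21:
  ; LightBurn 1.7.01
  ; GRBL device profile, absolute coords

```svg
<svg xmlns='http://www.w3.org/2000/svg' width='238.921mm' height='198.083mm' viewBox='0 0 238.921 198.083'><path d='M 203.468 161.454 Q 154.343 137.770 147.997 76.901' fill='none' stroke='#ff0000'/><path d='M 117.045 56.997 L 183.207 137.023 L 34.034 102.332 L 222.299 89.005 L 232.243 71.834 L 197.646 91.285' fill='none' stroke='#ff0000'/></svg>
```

; LightBurn 1.7.01
; GRBL device profile, absolute coords
G21
G90
G00 X203.468 Y36.629
M3 S173
G01 X181.579 Y50.795 F2858
G01 X165.038 Y69.609
G01 X153.844 Y93.072
G01 X147.997 Y121.182
G00 X117.045 Y141.086
M3 S173
G01 X183.207 Y61.060 F2858
G01 X34.034 Y95.751
G01 X222.299 Y109.078
G01 X232.243 Y126.249
G01 X197.646 Y106.798
M5
G00 X0.000 Y0.000

Since the viewBox matches the mm dimensions, user units are millimetres directly. The only transform is the Y-flip y_m = 198.083 − y_svg.

Shape 1 is a quadratic bezier drawn with `<path>`. Its stroke #ff0000 means engrave at S173, F2858. After flipping Y the toolpath is (203.468,36.629) → (181.579,50.795) → (165.038,69.609) → (153.844,93.072) → (147.997,121.182).

Shape 2 is a open polyline drawn with `<path>`. Its stroke #ff0000 means engrave at S173, F2858. After flipping Y the toolpath is (117.045,141.086) → (183.207,61.060) → (34.034,95.751) → (222.299,109.078) → (232.243,126.249) → (197.646,106.798).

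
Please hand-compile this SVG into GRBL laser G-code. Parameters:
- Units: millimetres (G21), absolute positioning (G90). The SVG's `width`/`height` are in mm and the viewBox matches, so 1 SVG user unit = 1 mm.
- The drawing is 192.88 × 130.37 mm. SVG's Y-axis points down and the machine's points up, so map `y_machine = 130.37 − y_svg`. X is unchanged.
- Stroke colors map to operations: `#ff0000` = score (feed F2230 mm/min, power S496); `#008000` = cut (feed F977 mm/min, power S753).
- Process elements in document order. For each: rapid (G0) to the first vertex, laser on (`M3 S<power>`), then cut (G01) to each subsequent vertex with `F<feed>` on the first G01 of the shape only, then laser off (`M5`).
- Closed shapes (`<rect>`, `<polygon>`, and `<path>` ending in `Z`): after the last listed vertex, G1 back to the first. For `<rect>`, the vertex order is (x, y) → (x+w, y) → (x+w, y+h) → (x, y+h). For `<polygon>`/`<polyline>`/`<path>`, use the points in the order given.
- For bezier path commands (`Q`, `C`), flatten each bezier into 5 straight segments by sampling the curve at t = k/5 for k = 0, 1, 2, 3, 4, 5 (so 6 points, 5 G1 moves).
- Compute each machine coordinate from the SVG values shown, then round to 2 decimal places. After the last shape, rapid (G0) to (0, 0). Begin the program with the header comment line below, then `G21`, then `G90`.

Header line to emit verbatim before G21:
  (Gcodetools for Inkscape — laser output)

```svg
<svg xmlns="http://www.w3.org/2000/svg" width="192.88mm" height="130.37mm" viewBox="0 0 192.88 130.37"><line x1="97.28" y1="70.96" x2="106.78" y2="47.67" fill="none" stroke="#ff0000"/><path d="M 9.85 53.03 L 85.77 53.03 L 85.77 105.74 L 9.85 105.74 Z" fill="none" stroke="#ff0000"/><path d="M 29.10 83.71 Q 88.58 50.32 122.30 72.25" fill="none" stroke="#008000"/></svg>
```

(Gcodetools for Inkscape — laser output)
G21
G90
G0 X97.28 Y59.41
M3 S496
G01 X106.78 Y82.70 F2230
M5
G0 X9.85 Y77.34
M3 S496
G01 X85.77 Y77.34 F2230
G01 X85.77 Y24.63
G01 X9.85 Y24.63
G01 X9.85 Y77.34
M5
G0 X29.10 Y46.66
M3 S753
G01 X51.86 Y57.80 F977
G01 X72.56 Y64.52
G01 X91.20 Y66.81
G01 X107.78 Y64.68
G01 X122.30 Y58.12
M5
G0 X0.00 Y0.00

Since the viewBox matches the mm dimensions, user units are millimetres directly. The only transform is the Y-flip y_m = 130.37 − y_svg.

Shape 1 is a line segment drawn with `<line>`. Its stroke #ff0000 means score at S496, F2230. After flipping Y the toolpath is (97.28,59.41) → (106.78,82.70).

Shape 2 is a rectangle drawn with `<path>`. Its stroke #ff0000 means score at S496, F2230. After flipping Y the toolpath is (9.85,77.34) → (85.77,77.34) → (85.77,24.63) → (9.85,24.63) → (9.85,77.34), returning to the start.

Shape 3 is a quadratic bezier drawn with `<path>`. Its stroke #008000 means cut at S753, F977. After flipping Y the toolpath is (29.10,46.66) → (51.86,57.80) → (72.56,64.52) → (91.20,66.81) → (107.78,64.68) → (122.30,58.12).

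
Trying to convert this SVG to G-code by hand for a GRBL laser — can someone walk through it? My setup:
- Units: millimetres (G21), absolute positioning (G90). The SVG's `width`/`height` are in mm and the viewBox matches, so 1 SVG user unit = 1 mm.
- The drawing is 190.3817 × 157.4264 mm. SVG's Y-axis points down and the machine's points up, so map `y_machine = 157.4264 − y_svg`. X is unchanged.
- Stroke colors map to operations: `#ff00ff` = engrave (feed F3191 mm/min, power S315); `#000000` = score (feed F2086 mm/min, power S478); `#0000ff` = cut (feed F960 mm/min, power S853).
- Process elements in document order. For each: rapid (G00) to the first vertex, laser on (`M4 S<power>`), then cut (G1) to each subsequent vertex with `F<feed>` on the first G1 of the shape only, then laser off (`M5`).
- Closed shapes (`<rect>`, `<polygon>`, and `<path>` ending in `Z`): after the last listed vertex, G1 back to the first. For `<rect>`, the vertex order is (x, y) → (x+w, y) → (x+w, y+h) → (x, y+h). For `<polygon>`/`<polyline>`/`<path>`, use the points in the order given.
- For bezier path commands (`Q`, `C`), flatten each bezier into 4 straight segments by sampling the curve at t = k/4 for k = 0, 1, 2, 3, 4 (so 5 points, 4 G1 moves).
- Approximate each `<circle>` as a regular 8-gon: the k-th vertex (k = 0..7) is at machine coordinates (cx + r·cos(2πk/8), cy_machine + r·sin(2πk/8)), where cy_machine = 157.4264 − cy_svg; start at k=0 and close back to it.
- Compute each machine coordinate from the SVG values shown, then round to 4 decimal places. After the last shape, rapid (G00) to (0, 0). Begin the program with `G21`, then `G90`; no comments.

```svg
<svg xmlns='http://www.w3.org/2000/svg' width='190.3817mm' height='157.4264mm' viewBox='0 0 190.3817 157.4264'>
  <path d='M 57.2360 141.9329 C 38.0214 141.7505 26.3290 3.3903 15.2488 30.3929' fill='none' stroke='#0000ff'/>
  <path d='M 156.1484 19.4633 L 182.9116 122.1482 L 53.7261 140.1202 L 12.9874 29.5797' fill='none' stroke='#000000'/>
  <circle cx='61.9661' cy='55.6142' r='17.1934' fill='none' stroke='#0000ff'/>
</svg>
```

G21
G90
G00 X57.2360 Y15.4935
M4 S853
G1 X44.1275 Y36.7958 F960
G1 X33.1920 Y81.4579
G1 X23.7817 Y121.0227
G1 X15.2488 Y127.0335
M5
G00 X156.1484 Y137.9631
M4 S478
G1 X182.9116 Y35.2782 F2086
G1 X53.7261 Y17.3062
G1 X12.9874 Y127.8467
M5
G00 X79.1595 Y101.8122
M4 S853
G1 X74.1237 Y113.9698 F960
G1 X61.9661 Y119.0056
G1 X49.8085 Y113.9698
G1 X44.7727 Y101.8122
G1 X49.8085 Y89.6546
G1 X61.9661 Y84.6188
G1 X74.1237 Y89.6546
G1 X79.1595 Y101.8122
M5
G00 X0.0000 Y0.0000

Since the viewBox matches the mm dimensions, user units are millimetres directly. The only transform is the Y-flip y_m = 157.4264 − y_svg.

Shape 1 is a cubic bezier drawn with `<path>`. Its stroke #0000ff means cut at S853, F960. After flipping Y the toolpath is (57.2360,15.4935) → (44.1275,36.7958) → (33.1920,81.4579) → (23.7817,121.0227) → (15.2488,127.0335).

Shape 2 is a open polyline drawn with `<path>`. Its stroke #000000 means score at S478, F2086. After flipping Y the toolpath is (156.1484,137.9631) → (182.9116,35.2782) → (53.7261,17.3062) → (12.9874,127.8467).

Shape 3 is a circle drawn with `<circle>`. Its stroke #0000ff means cut at S853, F960. After flipping Y the toolpath is (79.1595,101.8122) → (74.1237,113.9698) → (61.9661,119.0056) → (49.8085,113.9698) → (44.7727,101.8122) → (49.8085,89.6546) → (61.9661,84.6188) → (74.1237,89.6546) → (79.1595,101.8122), returning to the start.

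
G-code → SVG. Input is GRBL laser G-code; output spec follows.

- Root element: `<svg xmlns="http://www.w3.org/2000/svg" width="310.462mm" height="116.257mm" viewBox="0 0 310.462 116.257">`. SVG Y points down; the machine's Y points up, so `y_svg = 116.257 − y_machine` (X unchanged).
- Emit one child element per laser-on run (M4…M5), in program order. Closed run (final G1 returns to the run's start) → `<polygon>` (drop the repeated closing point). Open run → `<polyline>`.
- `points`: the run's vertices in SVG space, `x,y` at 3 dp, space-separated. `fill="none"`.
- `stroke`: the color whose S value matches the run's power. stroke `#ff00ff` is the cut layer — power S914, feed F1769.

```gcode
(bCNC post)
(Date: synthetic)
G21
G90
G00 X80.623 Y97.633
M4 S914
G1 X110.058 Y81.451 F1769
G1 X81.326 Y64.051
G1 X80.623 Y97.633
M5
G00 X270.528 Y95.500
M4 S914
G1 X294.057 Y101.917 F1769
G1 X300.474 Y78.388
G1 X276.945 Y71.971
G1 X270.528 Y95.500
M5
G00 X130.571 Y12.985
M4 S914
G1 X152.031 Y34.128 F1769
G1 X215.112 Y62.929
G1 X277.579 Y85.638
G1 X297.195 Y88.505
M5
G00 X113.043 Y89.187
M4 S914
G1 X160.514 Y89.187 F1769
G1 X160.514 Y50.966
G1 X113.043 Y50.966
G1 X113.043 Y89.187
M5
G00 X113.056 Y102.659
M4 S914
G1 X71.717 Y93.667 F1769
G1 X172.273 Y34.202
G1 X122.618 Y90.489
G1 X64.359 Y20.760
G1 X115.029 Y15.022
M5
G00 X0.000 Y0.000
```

<svg xmlns="http://www.w3.org/2000/svg" width="310.462mm" height="116.257mm" viewBox="0 0 310.462 116.257">
  <polygon points="80.623,18.624 110.058,34.806 81.326,52.206" fill="none" stroke="#ff00ff"/>
  <polygon points="270.528,20.757 294.057,14.340 300.474,37.869 276.945,44.286" fill="none" stroke="#ff00ff"/>
  <polyline points="130.571,103.272 152.031,82.129 215.112,53.328 277.579,30.619 297.195,27.752" fill="none" stroke="#ff00ff"/>
  <polygon points="113.043,27.070 160.514,27.070 160.514,65.291 113.043,65.291" fill="none" stroke="#ff00ff"/>
  <polyline points="113.056,13.598 71.717,22.590 172.273,82.055 122.618,25.768 64.359,95.497 115.029,101.235" fill="none" stroke="#ff00ff"/>
</svg>

Each laser-on run becomes one SVG element. Flip Y back into SVG space with y_svg = 116.257 − y_machine. Every run uses S914, so all elements get stroke `#ff00ff` (cut).

Run 1: The run returns to its start, so emit a `<polygon>` with points (Y-flipped): 80.623,18.624 110.058,34.806 81.326,52.206.

Run 2: The run returns to its start, so emit a `<polygon>` with points (Y-flipped): 270.528,20.757 294.057,14.340 300.474,37.869 276.945,44.286.

Run 3: The run is open, so emit a `<polyline>` with points (Y-flipped): 130.571,103.272 152.031,82.129 215.112,53.328 277.579,30.619 297.195,27.752.

Run 4: The run returns to its start, so emit a `<polygon>` with points (Y-flipped): 113.043,27.070 160.514,27.070 160.514,65.291 113.043,65.291.

Run 5: The run is open, so emit a `<polyline>` with points (Y-flipped): 113.056,13.598 71.717,22.590 172.273,82.055 122.618,25.768 64.359,95.497 115.029,101.235.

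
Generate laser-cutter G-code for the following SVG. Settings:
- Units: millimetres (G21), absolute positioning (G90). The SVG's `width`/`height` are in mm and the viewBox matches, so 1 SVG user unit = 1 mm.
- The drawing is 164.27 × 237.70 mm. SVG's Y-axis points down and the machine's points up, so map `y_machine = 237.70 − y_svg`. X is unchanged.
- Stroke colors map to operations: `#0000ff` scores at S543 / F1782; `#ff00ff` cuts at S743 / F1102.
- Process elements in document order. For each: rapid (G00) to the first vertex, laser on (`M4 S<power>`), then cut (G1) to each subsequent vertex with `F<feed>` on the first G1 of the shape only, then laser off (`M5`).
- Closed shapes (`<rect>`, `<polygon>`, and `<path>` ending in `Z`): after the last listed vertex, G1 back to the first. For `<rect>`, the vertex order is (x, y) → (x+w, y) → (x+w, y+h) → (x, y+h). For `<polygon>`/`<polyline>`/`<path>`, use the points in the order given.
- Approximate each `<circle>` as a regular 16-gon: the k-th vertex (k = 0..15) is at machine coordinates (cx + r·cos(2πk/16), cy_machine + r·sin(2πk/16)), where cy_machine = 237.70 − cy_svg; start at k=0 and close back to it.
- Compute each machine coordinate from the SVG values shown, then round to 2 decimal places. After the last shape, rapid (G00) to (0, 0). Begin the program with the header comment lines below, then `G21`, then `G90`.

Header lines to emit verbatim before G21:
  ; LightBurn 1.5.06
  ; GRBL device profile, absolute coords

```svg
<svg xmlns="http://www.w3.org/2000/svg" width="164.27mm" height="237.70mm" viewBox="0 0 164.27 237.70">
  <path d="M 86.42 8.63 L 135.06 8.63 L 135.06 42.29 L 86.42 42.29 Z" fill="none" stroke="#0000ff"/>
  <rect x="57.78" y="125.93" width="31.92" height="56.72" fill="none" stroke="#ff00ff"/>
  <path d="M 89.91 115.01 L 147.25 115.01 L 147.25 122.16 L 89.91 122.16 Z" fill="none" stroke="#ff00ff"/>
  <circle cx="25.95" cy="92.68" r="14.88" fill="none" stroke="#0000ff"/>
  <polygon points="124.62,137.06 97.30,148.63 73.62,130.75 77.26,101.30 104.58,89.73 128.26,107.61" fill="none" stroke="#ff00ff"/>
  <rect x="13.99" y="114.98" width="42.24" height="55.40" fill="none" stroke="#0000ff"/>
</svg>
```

1 u = 1 mm; y_m = 237.70 − y.

[1] `<path>` rectangle, #0000ff→score S543 F1782: (86.42,229.07) → (135.06,229.07) → (135.06,195.41) → (86.42,195.41) → (86.42,229.07) (closed)

[2] `<rect>` rectangle, #ff00ff→cut S743 F1102: (57.78,111.77) → (89.70,111.77) → (89.70,55.05) → (57.78,55.05) → (57.78,111.77) (closed)

[3] `<path>` rectangle, #ff00ff→cut S743 F1102: (89.91,122.69) → (147.25,122.69) → (147.25,115.54) → (89.91,115.54) → (89.91,122.69) (closed)

[4] `<circle>` circle, #0000ff→score S543 F1782: (40.83,145.02) → (39.70,150.71) → (36.47,155.54) → (31.64,158.77) → (25.95,159.90) → (20.26,158.77) → (15.43,155.54) → (12.20,150.71) → (11.07,145.02) → (12.20,139.33) → (15.43,134.50) → (20.26,131.27) → (25.95,130.14) → (31.64,131.27) → (36.47,134.50) → (39.70,139.33) → (40.83,145.02) (closed)

[5] `<polygon>` regular polygon, #ff00ff→cut S743 F1102: (124.62,100.64) → (97.30,89.07) → (73.62,106.95) → (77.26,136.40) → (104.58,147.97) → (128.26,130.09) → (124.62,100.64) (closed)

[6] `<rect>` rectangle, #0000ff→score S543 F1782: (13.99,122.72) → (56.23,122.72) → (56.23,67.32) → (13.99,67.32) → (13.99,122.72) (closed)

; LightBurn 1.5.06
; GRBL device profile, absolute coords
G21
G90
G00 X86.42 Y229.07
M4 S543
G1 X135.06 Y229.07 F1782
G1 X135.06 Y195.41
G1 X86.42 Y195.41
G1 X86.42 Y229.07
M5
G00 X57.78 Y111.77
M4 S743
G1 X89.70 Y111.77 F1102
G1 X89.70 Y55.05
G1 X57.78 Y55.05
G1 X57.78 Y111.77
M5
G00 X89.91 Y122.69
M4 S743
G1 X147.25 Y122.69 F1102
G1 X147.25 Y115.54
G1 X89.91 Y115.54
G1 X89.91 Y122.69
M5
G00 X40.83 Y145.02
M4 S543
G1 X39.70 Y150.71 F1782
G1 X36.47 Y155.54
G1 X31.64 Y158.77
G1 X25.95 Y159.90
G1 X20.26 Y158.77
G1 X15.43 Y155.54
G1 X12.20 Y150.71
G1 X11.07 Y145.02
G1 X12.20 Y139.33
G1 X15.43 Y134.50
G1 X20.26 Y131.27
G1 X25.95 Y130.14
G1 X31.64 Y131.27
G1 X36.47 Y134.50
G1 X39.70 Y139.33
G1 X40.83 Y145.02
M5
G00 X124.62 Y100.64
M4 S743
G1 X97.30 Y89.07 F1102
G1 X73.62 Y106.95
G1 X77.26 Y136.40
G1 X104.58 Y147.97
G1 X128.26 Y130.09
G1 X124.62 Y100.64
M5
G00 X13.99 Y122.72
M4 S543
G1 X56.23 Y122.72 F1782
G1 X56.23 Y67.32
G1 X13.99 Y67.32
G1 X13.99 Y122.72
M5
G00 X0.00 Y0.00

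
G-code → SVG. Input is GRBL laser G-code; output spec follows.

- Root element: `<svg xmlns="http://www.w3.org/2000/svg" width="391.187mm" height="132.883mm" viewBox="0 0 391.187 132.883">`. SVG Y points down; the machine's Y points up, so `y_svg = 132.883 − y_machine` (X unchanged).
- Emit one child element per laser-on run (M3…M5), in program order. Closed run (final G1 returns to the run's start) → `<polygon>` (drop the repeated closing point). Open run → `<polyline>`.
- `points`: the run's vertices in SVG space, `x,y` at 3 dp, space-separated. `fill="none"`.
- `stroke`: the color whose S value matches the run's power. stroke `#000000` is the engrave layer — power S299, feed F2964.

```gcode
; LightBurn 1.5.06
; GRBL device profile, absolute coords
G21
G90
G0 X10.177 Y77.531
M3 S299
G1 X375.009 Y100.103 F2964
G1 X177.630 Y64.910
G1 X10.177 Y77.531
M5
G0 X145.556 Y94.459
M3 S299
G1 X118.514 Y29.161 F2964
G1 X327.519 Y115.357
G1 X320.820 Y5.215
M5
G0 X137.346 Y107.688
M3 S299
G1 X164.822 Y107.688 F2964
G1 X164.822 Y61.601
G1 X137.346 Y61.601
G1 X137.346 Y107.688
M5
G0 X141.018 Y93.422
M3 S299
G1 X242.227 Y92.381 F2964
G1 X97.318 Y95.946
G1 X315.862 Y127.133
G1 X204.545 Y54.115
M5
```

<svg xmlns="http://www.w3.org/2000/svg" width="391.187mm" height="132.883mm" viewBox="0 0 391.187 132.883">
  <polygon points="10.177,55.352 375.009,32.780 177.630,67.973" fill="none" stroke="#000000"/>
  <polyline points="145.556,38.424 118.514,103.722 327.519,17.526 320.820,127.668" fill="none" stroke="#000000"/>
  <polygon points="137.346,25.195 164.822,25.195 164.822,71.282 137.346,71.282" fill="none" stroke="#000000"/>
  <polyline points="141.018,39.461 242.227,40.502 97.318,36.937 315.862,5.750 204.545,78.768" fill="none" stroke="#000000"/>
</svg>

y_svg = 132.883 − y_m. Every run uses S299, so all elements get stroke `#000000` (engrave).

[1] closed run; points: 10.177,55.352 375.009,32.780 177.630,67.973

[2] open run; points: 145.556,38.424 118.514,103.722 327.519,17.526 320.820,127.668

[3] closed run; points: 137.346,25.195 164.822,25.195 164.822,71.282 137.346,71.282

[4] open run; points: 141.018,39.461 242.227,40.502 97.318,36.937 315.862,5.750 204.545,78.768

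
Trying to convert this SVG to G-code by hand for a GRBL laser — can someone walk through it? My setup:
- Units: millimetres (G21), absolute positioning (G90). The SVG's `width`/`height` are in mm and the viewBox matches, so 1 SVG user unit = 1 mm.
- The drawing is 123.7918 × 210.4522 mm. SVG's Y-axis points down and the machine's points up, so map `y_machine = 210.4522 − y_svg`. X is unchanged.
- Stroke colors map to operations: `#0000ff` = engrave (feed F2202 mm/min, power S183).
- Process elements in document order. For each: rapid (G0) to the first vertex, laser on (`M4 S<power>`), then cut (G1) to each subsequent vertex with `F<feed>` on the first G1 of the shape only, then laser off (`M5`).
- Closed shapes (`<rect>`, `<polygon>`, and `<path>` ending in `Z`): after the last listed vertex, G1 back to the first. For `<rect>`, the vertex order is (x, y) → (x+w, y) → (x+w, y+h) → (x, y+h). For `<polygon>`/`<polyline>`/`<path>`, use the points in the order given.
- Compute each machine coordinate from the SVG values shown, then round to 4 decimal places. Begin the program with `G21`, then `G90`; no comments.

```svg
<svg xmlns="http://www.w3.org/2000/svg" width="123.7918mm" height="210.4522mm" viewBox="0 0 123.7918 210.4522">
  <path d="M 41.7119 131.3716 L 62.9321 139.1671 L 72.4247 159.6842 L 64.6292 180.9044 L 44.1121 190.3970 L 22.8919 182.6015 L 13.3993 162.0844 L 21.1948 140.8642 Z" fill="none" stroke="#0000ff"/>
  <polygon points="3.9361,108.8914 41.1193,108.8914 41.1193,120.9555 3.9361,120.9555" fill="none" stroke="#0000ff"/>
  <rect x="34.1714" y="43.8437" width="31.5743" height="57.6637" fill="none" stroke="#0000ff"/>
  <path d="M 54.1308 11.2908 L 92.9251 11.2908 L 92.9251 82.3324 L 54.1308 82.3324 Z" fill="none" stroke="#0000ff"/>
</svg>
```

Since the viewBox matches the mm dimensions, user units are millimetres directly. The only transform is the Y-flip y_m = 210.4522 − y_svg.

Shape 1 is a regular polygon drawn with `<path>`. Its stroke #0000ff means engrave at S183, F2202. After flipping Y the toolpath is (41.7119,79.0806) → (62.9321,71.2851) → (72.4247,50.7680) → (64.6292,29.5478) → (44.1121,20.0552) → (22.8919,27.8507) → (13.3993,48.3678) → (21.1948,69.5880) → (41.7119,79.0806), returning to the start.

Shape 2 is a rectangle drawn with `<polygon>`. Its stroke #0000ff means engrave at S183, F2202. After flipping Y the toolpath is (3.9361,101.5608) → (41.1193,101.5608) → (41.1193,89.4967) → (3.9361,89.4967) → (3.9361,101.5608), returning to the start.

Shape 3 is a rectangle drawn with `<rect>`. Its stroke #0000ff means engrave at S183, F2202. After flipping Y the toolpath is (34.1714,166.6085) → (65.7457,166.6085) → (65.7457,108.9448) → (34.1714,108.9448) → (34.1714,166.6085), returning to the start.

Shape 4 is a rectangle drawn with `<path>`. Its stroke #0000ff means engrave at S183, F2202. After flipping Y the toolpath is (54.1308,199.1614) → (92.9251,199.1614) → (92.9251,128.1198) → (54.1308,128.1198) → (54.1308,199.1614), returning to the start.

G21
G90
G0 X41.7119 Y79.0806
M4 S183
G1 X62.9321 Y71.2851 F2202
G1 X72.4247 Y50.7680
G1 X64.6292 Y29.5478
G1 X44.1121 Y20.0552
G1 X22.8919 Y27.8507
G1 X13.3993 Y48.3678
G1 X21.1948 Y69.5880
G1 X41.7119 Y79.0806
M5
G0 X3.9361 Y101.5608
M4 S183
G1 X41.1193 Y101.5608 F2202
G1 X41.1193 Y89.4967
G1 X3.9361 Y89.4967
G1 X3.9361 Y101.5608
M5
G0 X34.1714 Y166.6085
M4 S183
G1 X65.7457 Y166.6085 F2202
G1 X65.7457 Y108.9448
G1 X34.1714 Y108.9448
G1 X34.1714 Y166.6085
M5
G0 X54.1308 Y199.1614
M4 S183
G1 X92.9251 Y199.1614 F2202
G1 X92.9251 Y128.1198
G1 X54.1308 Y128.1198
G1 X54.1308 Y199.1614
M5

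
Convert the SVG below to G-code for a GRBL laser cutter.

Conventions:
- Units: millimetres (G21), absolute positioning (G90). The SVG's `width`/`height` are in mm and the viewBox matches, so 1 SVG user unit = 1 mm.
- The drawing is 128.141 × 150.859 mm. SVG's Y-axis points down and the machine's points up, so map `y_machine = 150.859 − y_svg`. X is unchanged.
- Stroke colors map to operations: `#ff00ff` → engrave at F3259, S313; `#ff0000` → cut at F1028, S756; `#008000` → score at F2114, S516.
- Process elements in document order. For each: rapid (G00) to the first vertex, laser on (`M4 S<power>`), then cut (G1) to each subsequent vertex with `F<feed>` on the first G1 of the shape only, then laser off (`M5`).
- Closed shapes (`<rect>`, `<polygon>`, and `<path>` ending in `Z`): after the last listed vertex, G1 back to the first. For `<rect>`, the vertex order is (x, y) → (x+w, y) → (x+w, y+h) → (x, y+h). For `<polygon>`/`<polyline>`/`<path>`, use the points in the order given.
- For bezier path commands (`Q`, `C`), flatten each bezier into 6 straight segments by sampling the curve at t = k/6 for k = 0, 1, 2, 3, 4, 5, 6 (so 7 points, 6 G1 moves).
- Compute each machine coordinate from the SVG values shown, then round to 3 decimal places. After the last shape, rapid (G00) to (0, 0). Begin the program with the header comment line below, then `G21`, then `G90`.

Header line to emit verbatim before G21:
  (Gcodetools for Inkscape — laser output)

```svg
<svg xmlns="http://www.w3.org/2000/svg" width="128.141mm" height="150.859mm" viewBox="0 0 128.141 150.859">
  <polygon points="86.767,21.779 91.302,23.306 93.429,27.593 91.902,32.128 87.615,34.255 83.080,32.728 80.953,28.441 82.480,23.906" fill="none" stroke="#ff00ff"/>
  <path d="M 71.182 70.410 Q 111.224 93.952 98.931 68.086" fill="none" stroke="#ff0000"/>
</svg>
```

viewBox `0 0 128.141 150.859` with mm width/height → 1 unit = 1 mm. Flip: y_m = 150.859 − y_svg.

**Shape 1** — `<polygon>` regular polygon, stroke `#ff00ff` → engrave (S313, F3259). Machine vertices: (86.767,129.080) → (91.302,127.553) → (93.429,123.266) → (91.902,118.731) → (87.615,116.604) → (83.080,118.131) → (80.953,122.418) → (82.480,126.953) → (86.767,129.080). Closed: final G1 returns to the first vertex.

**Shape 2** — `<path>` quadratic bezier, stroke `#ff0000` → cut (S756, F1028). Control points (SVG): P0=(71.182,70.410), P1=(111.224,93.952), P2=(98.931,68.086); sampled at t=k/6. Machine vertices: (71.182,80.449) → (83.076,73.974) → (92.062,70.244) → (98.140,69.259) → (101.311,71.019) → (101.575,75.523) → (98.931,82.773). Open path.

(Gcodetools for Inkscape — laser output)
G21
G90
G00 X86.767 Y129.080
M4 S313
G1 X91.302 Y127.553 F3259
G1 X93.429 Y123.266
G1 X91.902 Y118.731
G1 X87.615 Y116.604
G1 X83.080 Y118.131
G1 X80.953 Y122.418
G1 X82.480 Y126.953
G1 X86.767 Y129.080
M5
G00 X71.182 Y80.449
M4 S756
G1 X83.076 Y73.974 F1028
G1 X92.062 Y70.244
G1 X98.140 Y69.259
G1 X101.311 Y71.019
G1 X101.575 Y75.523
G1 X98.931 Y82.773
M5
G00 X0.000 Y0.000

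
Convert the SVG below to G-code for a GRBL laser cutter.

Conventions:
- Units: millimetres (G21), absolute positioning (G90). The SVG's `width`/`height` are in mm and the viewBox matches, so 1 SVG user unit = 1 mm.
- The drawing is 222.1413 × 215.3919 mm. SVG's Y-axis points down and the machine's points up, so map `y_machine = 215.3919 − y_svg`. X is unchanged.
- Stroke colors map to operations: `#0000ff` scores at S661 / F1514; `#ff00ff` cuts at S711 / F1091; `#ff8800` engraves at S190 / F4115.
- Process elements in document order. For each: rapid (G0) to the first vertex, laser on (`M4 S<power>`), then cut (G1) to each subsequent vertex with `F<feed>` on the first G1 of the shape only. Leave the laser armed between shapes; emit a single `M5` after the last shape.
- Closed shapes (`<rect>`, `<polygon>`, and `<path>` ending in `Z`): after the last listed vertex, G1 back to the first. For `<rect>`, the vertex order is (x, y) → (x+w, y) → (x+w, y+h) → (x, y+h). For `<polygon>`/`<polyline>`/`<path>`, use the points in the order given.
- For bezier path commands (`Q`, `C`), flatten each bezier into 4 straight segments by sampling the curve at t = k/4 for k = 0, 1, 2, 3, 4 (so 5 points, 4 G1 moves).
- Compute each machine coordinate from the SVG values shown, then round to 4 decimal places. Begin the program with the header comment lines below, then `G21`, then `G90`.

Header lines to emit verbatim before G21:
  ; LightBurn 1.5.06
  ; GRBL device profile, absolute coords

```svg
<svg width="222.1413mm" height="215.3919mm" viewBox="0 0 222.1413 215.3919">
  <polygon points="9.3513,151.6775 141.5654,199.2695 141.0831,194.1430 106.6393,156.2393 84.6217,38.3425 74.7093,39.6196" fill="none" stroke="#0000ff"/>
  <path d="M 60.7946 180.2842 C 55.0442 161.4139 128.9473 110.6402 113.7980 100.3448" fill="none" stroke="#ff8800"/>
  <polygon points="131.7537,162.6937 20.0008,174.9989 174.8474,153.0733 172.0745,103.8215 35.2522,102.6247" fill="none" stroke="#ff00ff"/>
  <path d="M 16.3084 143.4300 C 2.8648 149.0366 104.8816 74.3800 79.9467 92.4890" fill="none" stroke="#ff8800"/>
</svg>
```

viewBox `0 0 222.1413 215.3919` with mm width/height → 1 unit = 1 mm. Flip: y_m = 215.3919 − y_svg.

**Shape 1** — `<polygon>` closed polygon, stroke `#0000ff` → score (S661, F1514). Machine vertices: (9.3513,63.7144) → (141.5654,16.1224) → (141.0831,21.2489) → (106.6393,59.1526) → (84.6217,177.0494) → (74.7093,175.7723) → (9.3513,63.7144). Closed: final G1 returns to the first vertex.

**Shape 2** — `<path>` cubic bezier, stroke `#ff8800` → engrave (S190, F4115). Control points (SVG): P0=(60.7946,180.2842), P1=(55.0442,161.4139), P2=(128.9473,110.6402), P3=(113.7980,100.3448); sampled at t=k/4. Machine vertices: (60.7946,35.1077) → (68.7808,54.1113) → (90.8209,78.2930) → (111.0987,100.8668) → (113.7980,115.0471). Open path.

**Shape 3** — `<polygon>` closed polygon, stroke `#ff00ff` → cut (S711, F1091). Machine vertices: (131.7537,52.6982) → (20.0008,40.3930) → (174.8474,62.3186) → (172.0745,111.5704) → (35.2522,112.7672) → (131.7537,52.6982). Closed: final G1 returns to the first vertex.

**Shape 4** — `<path>` cubic bezier, stroke `#ff8800` → engrave (S190, F4115). Control points (SVG): P0=(16.3084,143.4300), P1=(2.8648,149.0366), P2=(104.8816,74.3800), P3=(79.9467,92.4890); sampled at t=k/4. Machine vertices: (16.3084,71.9619) → (24.0868,80.1027) → (52.4368,102.1208) → (78.6321,121.7947) → (79.9467,122.9029). Open path.

; LightBurn 1.5.06
; GRBL device profile, absolute coords
G21
G90
G0 X9.3513 Y63.7144
M4 S661
G1 X141.5654 Y16.1224 F1514
G1 X141.0831 Y21.2489
G1 X106.6393 Y59.1526
G1 X84.6217 Y177.0494
G1 X74.7093 Y175.7723
G1 X9.3513 Y63.7144
G0 X60.7946 Y35.1077
M4 S190
G1 X68.7808 Y54.1113 F4115
G1 X90.8209 Y78.2930
G1 X111.0987 Y100.8668
G1 X113.7980 Y115.0471
G0 X131.7537 Y52.6982
M4 S711
G1 X20.0008 Y40.3930 F1091
G1 X174.8474 Y62.3186
G1 X172.0745 Y111.5704
G1 X35.2522 Y112.7672
G1 X131.7537 Y52.6982
G0 X16.3084 Y71.9619
M4 S190
G1 X24.0868 Y80.1027 F4115
G1 X52.4368 Y102.1208
G1 X78.6321 Y121.7947
G1 X79.9467 Y122.9029
M5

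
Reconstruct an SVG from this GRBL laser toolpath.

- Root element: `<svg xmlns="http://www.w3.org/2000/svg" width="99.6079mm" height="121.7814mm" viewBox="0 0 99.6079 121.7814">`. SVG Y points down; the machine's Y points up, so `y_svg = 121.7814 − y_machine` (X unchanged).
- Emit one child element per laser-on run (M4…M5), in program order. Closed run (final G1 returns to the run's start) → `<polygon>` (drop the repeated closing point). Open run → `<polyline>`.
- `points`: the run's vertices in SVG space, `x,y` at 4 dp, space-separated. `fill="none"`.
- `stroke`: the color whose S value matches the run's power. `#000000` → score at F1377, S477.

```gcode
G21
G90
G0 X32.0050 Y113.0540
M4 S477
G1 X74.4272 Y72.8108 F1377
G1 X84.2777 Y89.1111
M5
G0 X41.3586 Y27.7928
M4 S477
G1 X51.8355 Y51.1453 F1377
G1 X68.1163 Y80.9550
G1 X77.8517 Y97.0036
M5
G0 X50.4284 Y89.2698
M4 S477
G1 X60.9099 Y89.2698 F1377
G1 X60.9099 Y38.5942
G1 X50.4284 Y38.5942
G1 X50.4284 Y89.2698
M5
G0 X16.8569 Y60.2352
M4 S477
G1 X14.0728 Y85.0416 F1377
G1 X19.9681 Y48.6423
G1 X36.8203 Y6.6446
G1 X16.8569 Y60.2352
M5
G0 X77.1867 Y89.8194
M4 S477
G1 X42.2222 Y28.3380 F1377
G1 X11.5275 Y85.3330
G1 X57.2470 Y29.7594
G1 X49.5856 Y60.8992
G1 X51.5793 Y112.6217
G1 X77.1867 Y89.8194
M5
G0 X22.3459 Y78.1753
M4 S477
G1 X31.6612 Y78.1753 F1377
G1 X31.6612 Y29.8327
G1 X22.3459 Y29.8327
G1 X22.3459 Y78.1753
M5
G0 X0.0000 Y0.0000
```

y_svg = 121.7814 − y_m. Every run uses S477, so all elements get stroke `#000000` (score).

[1] open run; points: 32.0050,8.7274 74.4272,48.9706 84.2777,32.6703

[2] open run; points: 41.3586,93.9886 51.8355,70.6361 68.1163,40.8264 77.8517,24.7778

[3] closed run; points: 50.4284,32.5116 60.9099,32.5116 60.9099,83.1872 50.4284,83.1872

[4] closed run; points: 16.8569,61.5462 14.0728,36.7398 19.9681,73.1391 36.8203,115.1368

[5] closed run; points: 77.1867,31.9620 42.2222,93.4434 11.5275,36.4484 57.2470,92.0220 49.5856,60.8822 51.5793,9.1597

[6] closed run; points: 22.3459,43.6061 31.6612,43.6061 31.6612,91.9487 22.3459,91.9487

<svg xmlns="http://www.w3.org/2000/svg" width="99.6079mm" height="121.7814mm" viewBox="0 0 99.6079 121.7814">
  <polyline points="32.0050,8.7274 74.4272,48.9706 84.2777,32.6703" fill="none" stroke="#000000"/>
  <polyline points="41.3586,93.9886 51.8355,70.6361 68.1163,40.8264 77.8517,24.7778" fill="none" stroke="#000000"/>
  <polygon points="50.4284,32.5116 60.9099,32.5116 60.9099,83.1872 50.4284,83.1872" fill="none" stroke="#000000"/>
  <polygon points="16.8569,61.5462 14.0728,36.7398 19.9681,73.1391 36.8203,115.1368" fill="none" stroke="#000000"/>
  <polygon points="77.1867,31.9620 42.2222,93.4434 11.5275,36.4484 57.2470,92.0220 49.5856,60.8822 51.5793,9.1597" fill="none" stroke="#000000"/>
  <polygon points="22.3459,43.6061 31.6612,43.6061 31.6612,91.9487 22.3459,91.9487" fill="none" stroke="#000000"/>
</svg>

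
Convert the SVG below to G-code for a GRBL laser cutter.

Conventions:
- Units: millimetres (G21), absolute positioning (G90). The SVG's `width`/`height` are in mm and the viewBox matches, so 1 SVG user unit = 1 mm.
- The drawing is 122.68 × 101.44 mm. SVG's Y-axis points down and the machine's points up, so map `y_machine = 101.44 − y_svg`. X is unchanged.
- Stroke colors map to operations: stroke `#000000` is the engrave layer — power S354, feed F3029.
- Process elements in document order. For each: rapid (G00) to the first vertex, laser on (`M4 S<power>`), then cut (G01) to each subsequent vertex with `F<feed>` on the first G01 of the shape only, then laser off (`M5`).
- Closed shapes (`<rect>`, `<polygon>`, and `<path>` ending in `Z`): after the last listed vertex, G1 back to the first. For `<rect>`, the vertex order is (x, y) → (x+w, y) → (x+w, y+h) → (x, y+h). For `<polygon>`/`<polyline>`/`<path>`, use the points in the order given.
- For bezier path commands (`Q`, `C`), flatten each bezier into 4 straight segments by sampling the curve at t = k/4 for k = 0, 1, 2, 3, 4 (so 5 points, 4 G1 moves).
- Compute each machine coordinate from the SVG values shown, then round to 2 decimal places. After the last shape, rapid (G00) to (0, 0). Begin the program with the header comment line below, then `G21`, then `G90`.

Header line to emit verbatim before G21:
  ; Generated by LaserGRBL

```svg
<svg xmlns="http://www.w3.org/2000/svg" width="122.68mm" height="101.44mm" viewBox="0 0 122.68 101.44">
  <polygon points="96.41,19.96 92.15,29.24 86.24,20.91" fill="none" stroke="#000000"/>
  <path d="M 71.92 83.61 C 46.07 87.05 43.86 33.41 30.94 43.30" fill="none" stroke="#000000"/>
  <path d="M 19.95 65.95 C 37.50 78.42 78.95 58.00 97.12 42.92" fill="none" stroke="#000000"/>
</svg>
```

1 u = 1 mm; y_m = 101.44 − y.

[1] `<polygon>` regular polygon, #000000→engrave S354 F3029: (96.41,81.48) → (92.15,72.20) → (86.24,80.53) → (96.41,81.48) (closed)

[2] `<path>` cubic bezier, #000000→engrave S354 F3029: (71.92,17.83) → (56.43,24.07) → (46.58,40.40) → (39.16,55.53) → (30.94,58.14)

[3] `<path>` cubic bezier, #000000→engrave S354 F3029: (19.95,35.49) → (36.86,31.71) → (58.30,36.67) → (79.86,46.81) → (97.12,58.52)

; Generated by LaserGRBL
G21
G90
G00 X96.41 Y81.48
M4 S354
G01 X92.15 Y72.20 F3029
G01 X86.24 Y80.53
G01 X96.41 Y81.48
M5
G00 X71.92 Y17.83
M4 S354
G01 X56.43 Y24.07 F3029
G01 X46.58 Y40.40
G01 X39.16 Y55.53
G01 X30.94 Y58.14
M5
G00 X19.95 Y35.49
M4 S354
G01 X36.86 Y31.71 F3029
G01 X58.30 Y36.67
G01 X79.86 Y46.81
G01 X97.12 Y58.52
M5
G00 X0.00 Y0.00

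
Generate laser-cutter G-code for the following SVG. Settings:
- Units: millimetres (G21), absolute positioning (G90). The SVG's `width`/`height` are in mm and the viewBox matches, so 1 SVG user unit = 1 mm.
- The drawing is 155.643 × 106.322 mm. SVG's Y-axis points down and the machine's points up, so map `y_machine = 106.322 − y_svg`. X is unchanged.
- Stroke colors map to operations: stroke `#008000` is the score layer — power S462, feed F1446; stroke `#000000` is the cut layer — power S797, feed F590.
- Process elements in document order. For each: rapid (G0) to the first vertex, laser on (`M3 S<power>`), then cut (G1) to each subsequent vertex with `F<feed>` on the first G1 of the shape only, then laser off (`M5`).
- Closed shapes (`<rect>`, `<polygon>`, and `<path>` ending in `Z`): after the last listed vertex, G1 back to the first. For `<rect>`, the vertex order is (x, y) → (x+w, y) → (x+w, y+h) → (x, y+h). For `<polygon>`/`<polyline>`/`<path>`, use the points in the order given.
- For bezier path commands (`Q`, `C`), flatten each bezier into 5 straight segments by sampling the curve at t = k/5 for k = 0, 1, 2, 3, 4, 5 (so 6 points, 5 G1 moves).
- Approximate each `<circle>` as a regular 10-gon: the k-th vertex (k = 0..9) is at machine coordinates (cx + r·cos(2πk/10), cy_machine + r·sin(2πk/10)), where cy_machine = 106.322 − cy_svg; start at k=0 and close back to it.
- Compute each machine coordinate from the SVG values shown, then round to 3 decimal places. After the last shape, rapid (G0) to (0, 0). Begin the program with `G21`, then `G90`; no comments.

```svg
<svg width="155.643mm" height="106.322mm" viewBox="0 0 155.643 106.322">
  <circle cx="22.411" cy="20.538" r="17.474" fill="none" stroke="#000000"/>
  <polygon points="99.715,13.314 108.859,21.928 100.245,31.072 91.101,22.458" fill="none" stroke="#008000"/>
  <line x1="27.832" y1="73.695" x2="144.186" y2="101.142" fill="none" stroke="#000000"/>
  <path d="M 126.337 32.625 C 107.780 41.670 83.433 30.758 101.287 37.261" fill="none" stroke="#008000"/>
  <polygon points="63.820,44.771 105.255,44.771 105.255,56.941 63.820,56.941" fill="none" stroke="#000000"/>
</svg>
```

Since the viewBox matches the mm dimensions, user units are millimetres directly. The only transform is the Y-flip y_m = 106.322 − y_svg.

Shape 1 is a circle drawn with `<circle>`. Its stroke #000000 means cut at S797, F590. After flipping Y the toolpath is (39.885,85.784) → (36.548,96.055) → (27.811,102.403) → (17.011,102.403) → (8.274,96.055) → (4.937,85.784) → (8.274,75.513) → (17.011,69.165) → (27.811,69.165) → (36.548,75.513) → (39.885,85.784), returning to the start.

Shape 2 is a regular polygon drawn with `<polygon>`. Its stroke #008000 means score at S462, F1446. After flipping Y the toolpath is (99.715,93.008) → (108.859,84.394) → (100.245,75.250) → (91.101,83.864) → (99.715,93.008), returning to the start.

Shape 3 is a line segment drawn with `<line>`. Its stroke #000000 means cut at S797, F590. After flipping Y the toolpath is (27.832,32.627) → (144.186,5.180).

Shape 4 is a cubic bezier drawn with `<path>`. Its stroke #008000 means score at S462, F1446. After flipping Y the toolpath is (126.337,73.697) → (114.892,70.366) → (104.361,70.031) → (97.047,70.897) → (95.255,71.172) → (101.287,69.061).

Shape 5 is a rectangle drawn with `<polygon>`. Its stroke #000000 means cut at S797, F590. After flipping Y the toolpath is (63.820,61.551) → (105.255,61.551) → (105.255,49.381) → (63.820,49.381) → (63.820,61.551), returning to the start.

G21
G90
G0 X39.885 Y85.784
M3 S797
G1 X36.548 Y96.055 F590
G1 X27.811 Y102.403
G1 X17.011 Y102.403
G1 X8.274 Y96.055
G1 X4.937 Y85.784
G1 X8.274 Y75.513
G1 X17.011 Y69.165
G1 X27.811 Y69.165
G1 X36.548 Y75.513
G1 X39.885 Y85.784
M5
G0 X99.715 Y93.008
M3 S462
G1 X108.859 Y84.394 F1446
G1 X100.245 Y75.250
G1 X91.101 Y83.864
G1 X99.715 Y93.008
M5
G0 X27.832 Y32.627
M3 S797
G1 X144.186 Y5.180 F590
M5
G0 X126.337 Y73.697
M3 S462
G1 X114.892 Y70.366 F1446
G1 X104.361 Y70.031
G1 X97.047 Y70.897
G1 X95.255 Y71.172
G1 X101.287 Y69.061
M5
G0 X63.820 Y61.551
M3 S797
G1 X105.255 Y61.551 F590
G1 X105.255 Y49.381
G1 X63.820 Y49.381
G1 X63.820 Y61.551
M5
G0 X0.000 Y0.000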